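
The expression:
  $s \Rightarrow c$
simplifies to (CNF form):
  $c \vee \neg s$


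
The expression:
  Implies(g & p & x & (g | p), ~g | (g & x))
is always true.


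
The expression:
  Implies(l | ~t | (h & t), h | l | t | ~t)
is always true.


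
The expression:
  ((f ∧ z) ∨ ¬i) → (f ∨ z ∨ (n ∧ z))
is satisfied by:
  {i: True, z: True, f: True}
  {i: True, z: True, f: False}
  {i: True, f: True, z: False}
  {i: True, f: False, z: False}
  {z: True, f: True, i: False}
  {z: True, f: False, i: False}
  {f: True, z: False, i: False}


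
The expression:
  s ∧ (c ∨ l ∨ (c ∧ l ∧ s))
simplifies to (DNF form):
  (c ∧ s) ∨ (l ∧ s)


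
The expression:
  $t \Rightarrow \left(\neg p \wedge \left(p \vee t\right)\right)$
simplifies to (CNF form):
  $\neg p \vee \neg t$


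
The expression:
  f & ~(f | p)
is never true.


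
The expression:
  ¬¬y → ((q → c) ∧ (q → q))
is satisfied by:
  {c: True, q: False, y: False}
  {q: False, y: False, c: False}
  {c: True, y: True, q: False}
  {y: True, q: False, c: False}
  {c: True, q: True, y: False}
  {q: True, c: False, y: False}
  {c: True, y: True, q: True}


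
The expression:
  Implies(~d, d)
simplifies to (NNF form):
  d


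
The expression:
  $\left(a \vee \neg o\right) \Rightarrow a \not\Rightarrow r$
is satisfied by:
  {o: True, a: False, r: False}
  {r: True, o: True, a: False}
  {a: True, o: True, r: False}
  {a: True, o: False, r: False}


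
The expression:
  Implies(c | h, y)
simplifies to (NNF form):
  y | (~c & ~h)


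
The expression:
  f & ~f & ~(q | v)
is never true.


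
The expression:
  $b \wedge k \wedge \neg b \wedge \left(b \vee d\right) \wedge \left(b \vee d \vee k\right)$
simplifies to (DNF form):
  $\text{False}$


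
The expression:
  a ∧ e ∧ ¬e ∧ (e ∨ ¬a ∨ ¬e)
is never true.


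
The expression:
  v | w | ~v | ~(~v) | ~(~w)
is always true.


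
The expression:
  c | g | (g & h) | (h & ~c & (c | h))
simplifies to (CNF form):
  c | g | h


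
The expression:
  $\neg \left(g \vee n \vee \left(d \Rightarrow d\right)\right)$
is never true.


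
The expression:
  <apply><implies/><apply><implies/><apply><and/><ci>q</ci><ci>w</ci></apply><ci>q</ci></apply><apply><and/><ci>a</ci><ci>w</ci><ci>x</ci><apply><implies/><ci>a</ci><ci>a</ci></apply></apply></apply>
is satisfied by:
  {a: True, w: True, x: True}


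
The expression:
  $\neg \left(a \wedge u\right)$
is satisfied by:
  {u: False, a: False}
  {a: True, u: False}
  {u: True, a: False}


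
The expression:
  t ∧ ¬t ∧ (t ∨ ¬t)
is never true.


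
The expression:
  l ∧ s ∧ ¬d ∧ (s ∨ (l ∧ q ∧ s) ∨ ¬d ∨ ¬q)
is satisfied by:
  {s: True, l: True, d: False}


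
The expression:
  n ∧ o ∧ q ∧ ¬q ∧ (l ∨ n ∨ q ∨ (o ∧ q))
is never true.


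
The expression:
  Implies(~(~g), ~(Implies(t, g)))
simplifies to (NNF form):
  ~g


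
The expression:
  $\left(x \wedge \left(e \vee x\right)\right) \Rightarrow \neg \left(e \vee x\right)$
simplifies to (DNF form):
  $\neg x$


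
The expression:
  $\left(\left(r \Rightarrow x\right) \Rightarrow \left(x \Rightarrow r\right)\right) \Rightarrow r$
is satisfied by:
  {r: True, x: True}
  {r: True, x: False}
  {x: True, r: False}


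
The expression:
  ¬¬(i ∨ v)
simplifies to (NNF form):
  i ∨ v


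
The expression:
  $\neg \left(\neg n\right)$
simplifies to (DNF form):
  $n$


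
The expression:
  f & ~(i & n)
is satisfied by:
  {f: True, n: False, i: False}
  {f: True, i: True, n: False}
  {f: True, n: True, i: False}


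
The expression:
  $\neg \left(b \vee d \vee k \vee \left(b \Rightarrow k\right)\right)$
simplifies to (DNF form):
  $\text{False}$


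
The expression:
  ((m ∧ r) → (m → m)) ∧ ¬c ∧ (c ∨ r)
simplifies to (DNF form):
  r ∧ ¬c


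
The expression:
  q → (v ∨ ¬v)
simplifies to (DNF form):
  True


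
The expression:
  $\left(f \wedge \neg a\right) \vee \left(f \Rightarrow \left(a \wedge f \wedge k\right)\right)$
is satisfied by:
  {k: True, a: False, f: False}
  {k: False, a: False, f: False}
  {f: True, k: True, a: False}
  {f: True, k: False, a: False}
  {a: True, k: True, f: False}
  {a: True, k: False, f: False}
  {a: True, f: True, k: True}


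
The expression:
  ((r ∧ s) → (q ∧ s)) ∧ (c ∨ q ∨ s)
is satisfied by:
  {q: True, c: True, s: False, r: False}
  {q: True, c: False, s: False, r: False}
  {r: True, q: True, c: True, s: False}
  {r: True, q: True, c: False, s: False}
  {q: True, s: True, c: True, r: False}
  {q: True, s: True, c: False, r: False}
  {q: True, s: True, r: True, c: True}
  {q: True, s: True, r: True, c: False}
  {c: True, q: False, s: False, r: False}
  {r: True, c: True, q: False, s: False}
  {s: True, c: True, q: False, r: False}
  {s: True, q: False, c: False, r: False}


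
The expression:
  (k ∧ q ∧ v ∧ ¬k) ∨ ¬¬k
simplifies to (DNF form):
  k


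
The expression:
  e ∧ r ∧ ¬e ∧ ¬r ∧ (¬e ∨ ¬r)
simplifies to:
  False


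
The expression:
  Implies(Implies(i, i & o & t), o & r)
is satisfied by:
  {i: True, r: True, o: False, t: False}
  {i: True, o: False, t: False, r: False}
  {i: True, r: True, t: True, o: False}
  {i: True, t: True, o: False, r: False}
  {i: True, r: True, o: True, t: False}
  {i: True, o: True, t: False, r: False}
  {i: True, r: True, t: True, o: True}
  {r: True, o: True, t: False, i: False}
  {r: True, o: True, t: True, i: False}


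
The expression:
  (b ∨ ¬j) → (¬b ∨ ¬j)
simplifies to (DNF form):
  ¬b ∨ ¬j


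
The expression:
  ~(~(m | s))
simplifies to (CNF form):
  m | s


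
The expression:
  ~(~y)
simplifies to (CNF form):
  y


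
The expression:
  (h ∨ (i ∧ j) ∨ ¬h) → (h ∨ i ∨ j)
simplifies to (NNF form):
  h ∨ i ∨ j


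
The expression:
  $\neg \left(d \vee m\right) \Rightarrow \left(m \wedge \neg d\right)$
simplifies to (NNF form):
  $d \vee m$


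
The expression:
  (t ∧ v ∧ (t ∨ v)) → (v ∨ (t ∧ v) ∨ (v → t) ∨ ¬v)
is always true.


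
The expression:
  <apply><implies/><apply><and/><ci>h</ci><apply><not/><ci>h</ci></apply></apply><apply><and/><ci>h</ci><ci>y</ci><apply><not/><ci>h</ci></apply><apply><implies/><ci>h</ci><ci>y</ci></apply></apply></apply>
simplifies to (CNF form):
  <true/>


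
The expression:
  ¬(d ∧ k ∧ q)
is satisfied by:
  {k: False, q: False, d: False}
  {d: True, k: False, q: False}
  {q: True, k: False, d: False}
  {d: True, q: True, k: False}
  {k: True, d: False, q: False}
  {d: True, k: True, q: False}
  {q: True, k: True, d: False}


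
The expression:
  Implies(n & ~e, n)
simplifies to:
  True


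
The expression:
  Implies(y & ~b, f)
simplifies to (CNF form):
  b | f | ~y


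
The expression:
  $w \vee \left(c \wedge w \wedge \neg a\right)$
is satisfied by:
  {w: True}


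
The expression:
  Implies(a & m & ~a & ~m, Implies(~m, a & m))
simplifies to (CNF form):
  True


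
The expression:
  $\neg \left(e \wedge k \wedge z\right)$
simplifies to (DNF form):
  $\neg e \vee \neg k \vee \neg z$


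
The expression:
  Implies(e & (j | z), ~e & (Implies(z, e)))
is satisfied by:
  {z: False, e: False, j: False}
  {j: True, z: False, e: False}
  {z: True, j: False, e: False}
  {j: True, z: True, e: False}
  {e: True, j: False, z: False}


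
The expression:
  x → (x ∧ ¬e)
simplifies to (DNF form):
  ¬e ∨ ¬x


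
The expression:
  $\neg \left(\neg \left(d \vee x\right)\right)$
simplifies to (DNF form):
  $d \vee x$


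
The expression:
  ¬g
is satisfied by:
  {g: False}


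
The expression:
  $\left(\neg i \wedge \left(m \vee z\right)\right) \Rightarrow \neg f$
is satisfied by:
  {i: True, m: False, z: False, f: False}
  {i: True, z: True, m: False, f: False}
  {i: True, m: True, z: False, f: False}
  {i: True, z: True, m: True, f: False}
  {i: False, m: False, z: False, f: False}
  {z: True, i: False, m: False, f: False}
  {m: True, i: False, z: False, f: False}
  {z: True, m: True, i: False, f: False}
  {f: True, i: True, m: False, z: False}
  {f: True, z: True, i: True, m: False}
  {f: True, i: True, m: True, z: False}
  {f: True, z: True, i: True, m: True}
  {f: True, i: False, m: False, z: False}


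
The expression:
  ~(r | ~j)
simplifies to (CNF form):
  j & ~r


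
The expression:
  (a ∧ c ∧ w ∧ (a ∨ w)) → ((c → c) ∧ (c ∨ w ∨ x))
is always true.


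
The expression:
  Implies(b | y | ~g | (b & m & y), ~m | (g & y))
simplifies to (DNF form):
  ~m | (g & y) | (g & ~b)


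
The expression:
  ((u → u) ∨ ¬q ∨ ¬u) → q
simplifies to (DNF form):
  q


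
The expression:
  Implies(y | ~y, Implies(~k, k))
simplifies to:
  k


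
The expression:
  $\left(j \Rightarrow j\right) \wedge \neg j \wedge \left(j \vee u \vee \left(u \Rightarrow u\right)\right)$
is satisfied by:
  {j: False}


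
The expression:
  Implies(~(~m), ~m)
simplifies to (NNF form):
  ~m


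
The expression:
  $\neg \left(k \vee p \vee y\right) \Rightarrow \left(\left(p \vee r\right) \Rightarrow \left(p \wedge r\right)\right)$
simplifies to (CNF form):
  $k \vee p \vee y \vee \neg r$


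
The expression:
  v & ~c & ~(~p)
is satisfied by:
  {p: True, v: True, c: False}


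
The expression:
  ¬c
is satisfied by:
  {c: False}


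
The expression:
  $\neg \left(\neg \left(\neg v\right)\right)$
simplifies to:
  $\neg v$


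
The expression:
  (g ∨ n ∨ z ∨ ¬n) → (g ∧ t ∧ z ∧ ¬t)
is never true.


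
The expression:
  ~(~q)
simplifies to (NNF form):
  q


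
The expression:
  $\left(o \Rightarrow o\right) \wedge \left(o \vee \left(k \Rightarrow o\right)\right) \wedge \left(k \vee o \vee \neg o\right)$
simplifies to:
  $o \vee \neg k$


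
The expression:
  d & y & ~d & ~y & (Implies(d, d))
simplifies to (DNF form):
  False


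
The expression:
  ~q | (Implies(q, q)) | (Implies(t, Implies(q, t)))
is always true.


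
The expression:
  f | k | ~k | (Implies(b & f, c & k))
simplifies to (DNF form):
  True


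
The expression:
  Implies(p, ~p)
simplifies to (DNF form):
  ~p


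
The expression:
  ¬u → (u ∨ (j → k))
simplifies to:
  k ∨ u ∨ ¬j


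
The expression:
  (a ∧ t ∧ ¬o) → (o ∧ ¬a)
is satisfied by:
  {o: True, t: False, a: False}
  {t: False, a: False, o: False}
  {a: True, o: True, t: False}
  {a: True, t: False, o: False}
  {o: True, t: True, a: False}
  {t: True, o: False, a: False}
  {a: True, t: True, o: True}


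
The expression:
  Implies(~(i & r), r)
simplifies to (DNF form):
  r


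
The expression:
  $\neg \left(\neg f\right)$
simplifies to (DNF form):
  $f$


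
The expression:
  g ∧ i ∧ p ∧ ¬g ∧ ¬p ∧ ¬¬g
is never true.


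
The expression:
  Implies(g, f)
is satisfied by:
  {f: True, g: False}
  {g: False, f: False}
  {g: True, f: True}


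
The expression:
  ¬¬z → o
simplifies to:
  o ∨ ¬z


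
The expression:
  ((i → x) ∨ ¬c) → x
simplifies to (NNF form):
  x ∨ (c ∧ i)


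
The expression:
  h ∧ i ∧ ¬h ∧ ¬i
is never true.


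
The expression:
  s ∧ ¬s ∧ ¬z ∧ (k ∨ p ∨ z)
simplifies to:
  False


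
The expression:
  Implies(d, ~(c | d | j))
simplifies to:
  ~d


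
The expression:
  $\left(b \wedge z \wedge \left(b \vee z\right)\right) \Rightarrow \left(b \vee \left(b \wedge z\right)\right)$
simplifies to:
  $\text{True}$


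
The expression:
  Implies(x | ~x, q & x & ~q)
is never true.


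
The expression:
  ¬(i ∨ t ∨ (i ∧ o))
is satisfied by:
  {i: False, t: False}


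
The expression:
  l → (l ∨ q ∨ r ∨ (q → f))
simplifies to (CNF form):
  True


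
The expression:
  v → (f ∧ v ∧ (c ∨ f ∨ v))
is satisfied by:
  {f: True, v: False}
  {v: False, f: False}
  {v: True, f: True}


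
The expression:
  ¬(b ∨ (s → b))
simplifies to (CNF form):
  s ∧ ¬b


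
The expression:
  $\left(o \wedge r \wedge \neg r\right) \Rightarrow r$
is always true.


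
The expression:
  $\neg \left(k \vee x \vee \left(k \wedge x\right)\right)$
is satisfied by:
  {x: False, k: False}


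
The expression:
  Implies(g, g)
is always true.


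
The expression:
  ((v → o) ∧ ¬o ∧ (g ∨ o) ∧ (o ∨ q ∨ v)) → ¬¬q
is always true.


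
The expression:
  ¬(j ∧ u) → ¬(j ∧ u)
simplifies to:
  True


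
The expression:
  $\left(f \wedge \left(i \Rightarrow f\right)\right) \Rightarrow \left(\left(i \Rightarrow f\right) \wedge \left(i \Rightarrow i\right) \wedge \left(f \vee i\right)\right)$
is always true.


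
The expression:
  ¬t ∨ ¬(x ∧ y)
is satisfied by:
  {t: False, x: False, y: False}
  {y: True, t: False, x: False}
  {x: True, t: False, y: False}
  {y: True, x: True, t: False}
  {t: True, y: False, x: False}
  {y: True, t: True, x: False}
  {x: True, t: True, y: False}


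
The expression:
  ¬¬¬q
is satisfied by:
  {q: False}


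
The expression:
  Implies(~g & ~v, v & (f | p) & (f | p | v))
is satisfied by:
  {v: True, g: True}
  {v: True, g: False}
  {g: True, v: False}


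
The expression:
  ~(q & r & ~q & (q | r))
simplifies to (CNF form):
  True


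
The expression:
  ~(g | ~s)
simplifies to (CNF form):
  s & ~g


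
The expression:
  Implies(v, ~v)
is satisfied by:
  {v: False}


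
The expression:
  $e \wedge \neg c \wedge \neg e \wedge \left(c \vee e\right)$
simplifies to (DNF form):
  $\text{False}$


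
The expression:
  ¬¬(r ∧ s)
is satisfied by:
  {r: True, s: True}


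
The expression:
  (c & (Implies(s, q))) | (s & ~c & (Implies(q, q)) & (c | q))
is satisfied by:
  {q: True, c: True, s: False}
  {c: True, s: False, q: False}
  {s: True, q: True, c: True}
  {s: True, q: True, c: False}


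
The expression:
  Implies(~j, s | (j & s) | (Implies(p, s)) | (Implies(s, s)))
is always true.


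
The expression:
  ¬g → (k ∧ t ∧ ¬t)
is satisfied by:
  {g: True}


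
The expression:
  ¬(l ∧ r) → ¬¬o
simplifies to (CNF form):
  (l ∨ o) ∧ (o ∨ r)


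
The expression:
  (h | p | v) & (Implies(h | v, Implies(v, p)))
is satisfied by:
  {p: True, h: True, v: False}
  {p: True, h: False, v: False}
  {p: True, v: True, h: True}
  {p: True, v: True, h: False}
  {h: True, v: False, p: False}


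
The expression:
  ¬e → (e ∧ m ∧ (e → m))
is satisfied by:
  {e: True}


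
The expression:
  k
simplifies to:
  k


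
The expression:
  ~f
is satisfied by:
  {f: False}


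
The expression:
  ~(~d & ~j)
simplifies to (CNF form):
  d | j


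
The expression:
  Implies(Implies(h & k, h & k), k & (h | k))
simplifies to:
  k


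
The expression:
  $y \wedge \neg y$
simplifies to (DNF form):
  $\text{False}$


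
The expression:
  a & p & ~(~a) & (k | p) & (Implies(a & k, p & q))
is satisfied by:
  {a: True, q: True, p: True, k: False}
  {a: True, p: True, k: False, q: False}
  {a: True, q: True, k: True, p: True}


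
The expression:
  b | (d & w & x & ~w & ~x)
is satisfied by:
  {b: True}


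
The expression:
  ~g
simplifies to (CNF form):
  ~g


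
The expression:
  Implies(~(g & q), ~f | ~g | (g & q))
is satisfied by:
  {q: True, g: False, f: False}
  {g: False, f: False, q: False}
  {f: True, q: True, g: False}
  {f: True, g: False, q: False}
  {q: True, g: True, f: False}
  {g: True, q: False, f: False}
  {f: True, g: True, q: True}


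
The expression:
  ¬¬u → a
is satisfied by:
  {a: True, u: False}
  {u: False, a: False}
  {u: True, a: True}


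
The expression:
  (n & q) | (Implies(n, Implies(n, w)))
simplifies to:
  q | w | ~n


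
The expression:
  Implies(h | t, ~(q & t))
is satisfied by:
  {t: False, q: False}
  {q: True, t: False}
  {t: True, q: False}


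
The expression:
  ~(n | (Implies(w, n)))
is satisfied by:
  {w: True, n: False}


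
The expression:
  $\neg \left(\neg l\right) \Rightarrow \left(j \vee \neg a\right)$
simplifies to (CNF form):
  $j \vee \neg a \vee \neg l$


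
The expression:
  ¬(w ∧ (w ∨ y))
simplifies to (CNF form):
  ¬w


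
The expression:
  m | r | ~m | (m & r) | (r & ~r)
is always true.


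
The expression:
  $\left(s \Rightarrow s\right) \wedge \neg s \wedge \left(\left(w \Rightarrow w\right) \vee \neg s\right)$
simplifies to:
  $\neg s$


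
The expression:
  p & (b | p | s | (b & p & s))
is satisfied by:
  {p: True}


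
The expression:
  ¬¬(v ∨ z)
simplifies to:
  v ∨ z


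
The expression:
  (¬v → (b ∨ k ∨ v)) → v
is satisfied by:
  {v: True, b: False, k: False}
  {v: True, k: True, b: False}
  {v: True, b: True, k: False}
  {v: True, k: True, b: True}
  {k: False, b: False, v: False}


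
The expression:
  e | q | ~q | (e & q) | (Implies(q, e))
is always true.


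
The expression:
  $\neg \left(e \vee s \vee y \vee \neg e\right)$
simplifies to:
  $\text{False}$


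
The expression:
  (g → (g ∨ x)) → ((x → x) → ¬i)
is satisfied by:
  {i: False}


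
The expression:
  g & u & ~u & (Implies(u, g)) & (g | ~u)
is never true.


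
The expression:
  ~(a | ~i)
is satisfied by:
  {i: True, a: False}


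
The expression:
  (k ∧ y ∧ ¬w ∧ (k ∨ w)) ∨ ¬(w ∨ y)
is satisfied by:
  {k: True, w: False, y: False}
  {k: False, w: False, y: False}
  {y: True, k: True, w: False}


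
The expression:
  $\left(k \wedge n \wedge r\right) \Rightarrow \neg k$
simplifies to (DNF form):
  $\neg k \vee \neg n \vee \neg r$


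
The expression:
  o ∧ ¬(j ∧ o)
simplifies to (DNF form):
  o ∧ ¬j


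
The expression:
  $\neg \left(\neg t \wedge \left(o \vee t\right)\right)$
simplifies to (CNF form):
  $t \vee \neg o$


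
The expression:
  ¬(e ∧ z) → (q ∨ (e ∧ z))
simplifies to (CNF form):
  (e ∨ q) ∧ (q ∨ z)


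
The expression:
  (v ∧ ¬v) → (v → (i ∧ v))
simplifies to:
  True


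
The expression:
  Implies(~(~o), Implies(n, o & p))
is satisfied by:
  {p: True, o: False, n: False}
  {p: False, o: False, n: False}
  {n: True, p: True, o: False}
  {n: True, p: False, o: False}
  {o: True, p: True, n: False}
  {o: True, p: False, n: False}
  {o: True, n: True, p: True}


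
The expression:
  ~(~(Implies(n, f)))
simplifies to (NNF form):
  f | ~n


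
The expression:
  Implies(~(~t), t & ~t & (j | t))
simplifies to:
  ~t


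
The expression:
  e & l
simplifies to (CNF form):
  e & l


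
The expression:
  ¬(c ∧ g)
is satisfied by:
  {g: False, c: False}
  {c: True, g: False}
  {g: True, c: False}


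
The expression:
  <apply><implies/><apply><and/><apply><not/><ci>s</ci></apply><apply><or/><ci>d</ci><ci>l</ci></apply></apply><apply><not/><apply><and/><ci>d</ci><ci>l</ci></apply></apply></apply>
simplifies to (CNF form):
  <apply><or/><ci>s</ci><apply><not/><ci>d</ci></apply><apply><not/><ci>l</ci></apply></apply>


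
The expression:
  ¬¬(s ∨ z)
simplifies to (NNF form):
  s ∨ z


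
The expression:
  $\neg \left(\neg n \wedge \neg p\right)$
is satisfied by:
  {n: True, p: True}
  {n: True, p: False}
  {p: True, n: False}


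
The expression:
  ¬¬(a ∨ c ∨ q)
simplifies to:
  a ∨ c ∨ q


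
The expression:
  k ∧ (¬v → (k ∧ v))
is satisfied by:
  {k: True, v: True}


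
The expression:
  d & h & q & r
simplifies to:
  d & h & q & r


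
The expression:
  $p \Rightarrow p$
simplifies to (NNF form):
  $\text{True}$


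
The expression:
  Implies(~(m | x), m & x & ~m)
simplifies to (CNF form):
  m | x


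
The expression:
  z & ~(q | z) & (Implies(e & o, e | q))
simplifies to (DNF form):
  False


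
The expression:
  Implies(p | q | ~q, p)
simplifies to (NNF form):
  p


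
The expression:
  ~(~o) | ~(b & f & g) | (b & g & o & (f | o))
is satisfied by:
  {o: True, g: False, b: False, f: False}
  {f: False, g: False, o: False, b: False}
  {f: True, o: True, g: False, b: False}
  {f: True, g: False, o: False, b: False}
  {b: True, o: True, f: False, g: False}
  {b: True, f: False, g: False, o: False}
  {b: True, f: True, o: True, g: False}
  {b: True, f: True, g: False, o: False}
  {o: True, g: True, b: False, f: False}
  {g: True, b: False, o: False, f: False}
  {f: True, g: True, o: True, b: False}
  {f: True, g: True, b: False, o: False}
  {o: True, g: True, b: True, f: False}
  {g: True, b: True, f: False, o: False}
  {f: True, g: True, b: True, o: True}


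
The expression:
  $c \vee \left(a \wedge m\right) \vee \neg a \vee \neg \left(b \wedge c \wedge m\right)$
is always true.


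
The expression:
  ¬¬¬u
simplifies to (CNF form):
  ¬u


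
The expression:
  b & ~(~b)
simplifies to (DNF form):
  b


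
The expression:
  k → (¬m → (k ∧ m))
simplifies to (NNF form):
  m ∨ ¬k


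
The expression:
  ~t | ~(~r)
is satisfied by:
  {r: True, t: False}
  {t: False, r: False}
  {t: True, r: True}


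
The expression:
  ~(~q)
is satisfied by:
  {q: True}


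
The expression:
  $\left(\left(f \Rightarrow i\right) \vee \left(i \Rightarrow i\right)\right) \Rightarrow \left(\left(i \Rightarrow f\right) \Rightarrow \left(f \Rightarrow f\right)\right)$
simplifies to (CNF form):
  $\text{True}$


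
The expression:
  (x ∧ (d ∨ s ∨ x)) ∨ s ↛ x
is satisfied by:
  {x: True, s: True}
  {x: True, s: False}
  {s: True, x: False}


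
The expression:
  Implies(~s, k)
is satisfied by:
  {k: True, s: True}
  {k: True, s: False}
  {s: True, k: False}


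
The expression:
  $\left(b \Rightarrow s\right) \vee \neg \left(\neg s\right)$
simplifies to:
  $s \vee \neg b$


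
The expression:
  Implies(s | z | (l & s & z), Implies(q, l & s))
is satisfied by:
  {l: True, s: False, q: False, z: False}
  {l: False, s: False, q: False, z: False}
  {l: True, z: True, s: False, q: False}
  {z: True, l: False, s: False, q: False}
  {l: True, s: True, z: False, q: False}
  {s: True, z: False, q: False, l: False}
  {l: True, z: True, s: True, q: False}
  {z: True, s: True, l: False, q: False}
  {q: True, l: True, z: False, s: False}
  {q: True, z: False, s: False, l: False}
  {l: True, q: True, s: True, z: False}
  {l: True, q: True, s: True, z: True}


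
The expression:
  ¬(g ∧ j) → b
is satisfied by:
  {b: True, g: True, j: True}
  {b: True, g: True, j: False}
  {b: True, j: True, g: False}
  {b: True, j: False, g: False}
  {g: True, j: True, b: False}


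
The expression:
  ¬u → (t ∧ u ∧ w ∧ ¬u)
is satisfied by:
  {u: True}


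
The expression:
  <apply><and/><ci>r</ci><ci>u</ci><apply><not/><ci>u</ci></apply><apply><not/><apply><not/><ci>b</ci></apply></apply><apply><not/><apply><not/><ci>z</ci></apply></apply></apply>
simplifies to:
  <false/>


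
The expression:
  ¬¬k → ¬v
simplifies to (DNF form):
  ¬k ∨ ¬v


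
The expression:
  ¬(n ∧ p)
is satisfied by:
  {p: False, n: False}
  {n: True, p: False}
  {p: True, n: False}


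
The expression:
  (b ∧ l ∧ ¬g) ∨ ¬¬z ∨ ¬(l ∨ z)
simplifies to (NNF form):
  z ∨ (b ∧ ¬g) ∨ ¬l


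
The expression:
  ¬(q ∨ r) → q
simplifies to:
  q ∨ r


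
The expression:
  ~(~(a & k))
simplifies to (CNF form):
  a & k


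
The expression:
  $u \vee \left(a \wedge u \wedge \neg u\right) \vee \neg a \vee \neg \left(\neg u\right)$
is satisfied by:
  {u: True, a: False}
  {a: False, u: False}
  {a: True, u: True}


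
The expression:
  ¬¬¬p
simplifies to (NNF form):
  ¬p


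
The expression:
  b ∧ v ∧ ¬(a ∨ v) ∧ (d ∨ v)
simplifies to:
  False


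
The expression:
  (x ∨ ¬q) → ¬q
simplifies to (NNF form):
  ¬q ∨ ¬x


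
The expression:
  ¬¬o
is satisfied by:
  {o: True}


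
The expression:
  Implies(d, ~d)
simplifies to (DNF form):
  ~d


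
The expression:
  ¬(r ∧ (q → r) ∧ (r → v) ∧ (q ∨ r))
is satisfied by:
  {v: False, r: False}
  {r: True, v: False}
  {v: True, r: False}


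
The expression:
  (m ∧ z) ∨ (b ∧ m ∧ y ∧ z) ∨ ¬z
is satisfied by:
  {m: True, z: False}
  {z: False, m: False}
  {z: True, m: True}


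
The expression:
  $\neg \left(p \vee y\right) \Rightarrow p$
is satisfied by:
  {y: True, p: True}
  {y: True, p: False}
  {p: True, y: False}


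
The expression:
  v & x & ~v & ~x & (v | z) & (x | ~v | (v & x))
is never true.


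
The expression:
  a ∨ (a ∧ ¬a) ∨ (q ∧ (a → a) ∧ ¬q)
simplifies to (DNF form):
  a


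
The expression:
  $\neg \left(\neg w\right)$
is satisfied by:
  {w: True}


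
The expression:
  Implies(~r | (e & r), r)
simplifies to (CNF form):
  r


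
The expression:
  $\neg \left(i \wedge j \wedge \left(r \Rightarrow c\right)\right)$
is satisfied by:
  {r: True, c: False, i: False, j: False}
  {r: False, c: False, i: False, j: False}
  {c: True, r: True, j: False, i: False}
  {c: True, j: False, r: False, i: False}
  {j: True, r: True, c: False, i: False}
  {j: True, r: False, c: False, i: False}
  {j: True, c: True, r: True, i: False}
  {j: True, c: True, r: False, i: False}
  {i: True, r: True, c: False, j: False}
  {i: True, r: False, c: False, j: False}
  {i: True, c: True, r: True, j: False}
  {i: True, c: True, r: False, j: False}
  {j: True, i: True, r: True, c: False}


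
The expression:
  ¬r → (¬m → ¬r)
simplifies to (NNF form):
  True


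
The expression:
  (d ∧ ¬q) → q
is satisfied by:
  {q: True, d: False}
  {d: False, q: False}
  {d: True, q: True}


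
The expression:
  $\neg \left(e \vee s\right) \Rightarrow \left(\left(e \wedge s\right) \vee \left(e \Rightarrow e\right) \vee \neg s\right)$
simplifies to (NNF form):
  $\text{True}$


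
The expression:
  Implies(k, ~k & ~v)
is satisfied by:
  {k: False}


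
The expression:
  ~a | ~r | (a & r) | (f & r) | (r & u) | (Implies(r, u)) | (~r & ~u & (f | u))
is always true.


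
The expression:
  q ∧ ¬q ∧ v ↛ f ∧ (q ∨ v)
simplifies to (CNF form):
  False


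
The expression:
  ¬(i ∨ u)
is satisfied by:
  {u: False, i: False}


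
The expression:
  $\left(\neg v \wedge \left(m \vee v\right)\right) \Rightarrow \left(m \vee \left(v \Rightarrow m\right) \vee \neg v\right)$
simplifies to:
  $\text{True}$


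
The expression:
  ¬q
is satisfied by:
  {q: False}


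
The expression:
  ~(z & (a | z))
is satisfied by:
  {z: False}


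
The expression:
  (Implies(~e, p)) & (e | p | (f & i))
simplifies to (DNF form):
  e | p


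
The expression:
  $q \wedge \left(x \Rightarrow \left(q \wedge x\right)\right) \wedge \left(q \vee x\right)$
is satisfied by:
  {q: True}


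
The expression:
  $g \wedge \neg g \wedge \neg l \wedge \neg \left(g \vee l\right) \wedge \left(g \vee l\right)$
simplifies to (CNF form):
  $\text{False}$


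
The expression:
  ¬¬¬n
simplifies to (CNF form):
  ¬n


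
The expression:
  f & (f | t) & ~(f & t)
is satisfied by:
  {f: True, t: False}


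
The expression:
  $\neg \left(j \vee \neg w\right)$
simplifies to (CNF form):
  $w \wedge \neg j$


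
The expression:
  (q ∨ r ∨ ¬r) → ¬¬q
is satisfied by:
  {q: True}


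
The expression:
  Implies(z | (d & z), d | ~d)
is always true.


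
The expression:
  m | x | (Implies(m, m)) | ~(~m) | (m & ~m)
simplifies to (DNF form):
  True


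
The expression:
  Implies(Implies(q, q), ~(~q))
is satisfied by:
  {q: True}


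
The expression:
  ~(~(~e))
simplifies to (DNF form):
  ~e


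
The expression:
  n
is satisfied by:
  {n: True}


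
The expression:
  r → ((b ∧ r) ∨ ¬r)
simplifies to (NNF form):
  b ∨ ¬r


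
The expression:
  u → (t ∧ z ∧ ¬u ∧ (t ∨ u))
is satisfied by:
  {u: False}


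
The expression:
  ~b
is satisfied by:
  {b: False}


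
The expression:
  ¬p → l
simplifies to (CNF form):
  l ∨ p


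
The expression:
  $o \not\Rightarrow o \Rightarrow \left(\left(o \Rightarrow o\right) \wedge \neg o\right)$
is always true.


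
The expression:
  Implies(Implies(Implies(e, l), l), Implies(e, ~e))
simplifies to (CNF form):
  ~e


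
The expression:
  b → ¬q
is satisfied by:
  {q: False, b: False}
  {b: True, q: False}
  {q: True, b: False}


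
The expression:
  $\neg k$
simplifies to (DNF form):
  $\neg k$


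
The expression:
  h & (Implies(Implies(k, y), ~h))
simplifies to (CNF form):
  h & k & ~y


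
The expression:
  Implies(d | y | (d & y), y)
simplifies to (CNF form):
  y | ~d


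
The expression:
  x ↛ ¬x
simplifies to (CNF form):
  x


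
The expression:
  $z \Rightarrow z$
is always true.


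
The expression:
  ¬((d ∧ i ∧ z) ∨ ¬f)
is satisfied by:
  {f: True, z: False, d: False, i: False}
  {i: True, f: True, z: False, d: False}
  {d: True, f: True, z: False, i: False}
  {i: True, d: True, f: True, z: False}
  {z: True, f: True, i: False, d: False}
  {i: True, z: True, f: True, d: False}
  {d: True, z: True, f: True, i: False}


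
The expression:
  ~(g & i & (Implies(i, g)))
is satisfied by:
  {g: False, i: False}
  {i: True, g: False}
  {g: True, i: False}


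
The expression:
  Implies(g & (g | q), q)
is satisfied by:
  {q: True, g: False}
  {g: False, q: False}
  {g: True, q: True}


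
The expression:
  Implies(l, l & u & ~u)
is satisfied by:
  {l: False}


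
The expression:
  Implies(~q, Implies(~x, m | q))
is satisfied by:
  {x: True, q: True, m: True}
  {x: True, q: True, m: False}
  {x: True, m: True, q: False}
  {x: True, m: False, q: False}
  {q: True, m: True, x: False}
  {q: True, m: False, x: False}
  {m: True, q: False, x: False}


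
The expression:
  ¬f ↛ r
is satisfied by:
  {r: False, f: False}


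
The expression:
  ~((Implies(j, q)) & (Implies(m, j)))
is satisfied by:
  {m: True, q: False, j: False}
  {j: True, m: True, q: False}
  {j: True, m: False, q: False}
  {q: True, m: True, j: False}


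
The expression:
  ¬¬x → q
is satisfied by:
  {q: True, x: False}
  {x: False, q: False}
  {x: True, q: True}


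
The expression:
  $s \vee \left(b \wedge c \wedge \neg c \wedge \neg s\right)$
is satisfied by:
  {s: True}


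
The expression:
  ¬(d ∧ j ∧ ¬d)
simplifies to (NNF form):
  True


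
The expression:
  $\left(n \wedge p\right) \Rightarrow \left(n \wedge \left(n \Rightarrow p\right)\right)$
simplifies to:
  $\text{True}$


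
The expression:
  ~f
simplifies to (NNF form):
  ~f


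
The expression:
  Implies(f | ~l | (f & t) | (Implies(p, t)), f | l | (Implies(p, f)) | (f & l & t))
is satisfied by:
  {l: True, f: True, p: False}
  {l: True, p: False, f: False}
  {f: True, p: False, l: False}
  {f: False, p: False, l: False}
  {l: True, f: True, p: True}
  {l: True, p: True, f: False}
  {f: True, p: True, l: False}


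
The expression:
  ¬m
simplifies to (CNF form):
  ¬m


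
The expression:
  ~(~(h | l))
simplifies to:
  h | l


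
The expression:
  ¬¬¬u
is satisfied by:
  {u: False}


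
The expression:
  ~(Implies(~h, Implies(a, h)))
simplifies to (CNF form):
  a & ~h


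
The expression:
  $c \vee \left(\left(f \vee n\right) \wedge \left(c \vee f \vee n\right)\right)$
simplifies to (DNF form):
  $c \vee f \vee n$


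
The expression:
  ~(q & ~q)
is always true.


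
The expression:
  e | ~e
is always true.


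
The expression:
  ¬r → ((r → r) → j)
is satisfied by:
  {r: True, j: True}
  {r: True, j: False}
  {j: True, r: False}


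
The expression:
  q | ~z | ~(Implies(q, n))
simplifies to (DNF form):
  q | ~z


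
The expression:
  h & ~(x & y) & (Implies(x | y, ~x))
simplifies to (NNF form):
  h & ~x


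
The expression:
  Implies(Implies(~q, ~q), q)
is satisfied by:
  {q: True}


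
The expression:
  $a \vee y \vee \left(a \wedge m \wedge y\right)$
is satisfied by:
  {a: True, y: True}
  {a: True, y: False}
  {y: True, a: False}


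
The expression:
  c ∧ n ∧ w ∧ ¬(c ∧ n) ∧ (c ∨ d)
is never true.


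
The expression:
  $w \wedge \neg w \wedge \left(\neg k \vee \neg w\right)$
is never true.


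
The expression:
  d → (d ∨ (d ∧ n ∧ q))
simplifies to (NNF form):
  True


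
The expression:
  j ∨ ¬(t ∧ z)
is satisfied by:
  {j: True, t: False, z: False}
  {j: False, t: False, z: False}
  {z: True, j: True, t: False}
  {z: True, j: False, t: False}
  {t: True, j: True, z: False}
  {t: True, j: False, z: False}
  {t: True, z: True, j: True}


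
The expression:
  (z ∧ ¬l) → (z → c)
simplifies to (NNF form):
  c ∨ l ∨ ¬z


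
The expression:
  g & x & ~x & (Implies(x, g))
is never true.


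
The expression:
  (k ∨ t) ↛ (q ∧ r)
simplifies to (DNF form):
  (k ∧ ¬q) ∨ (k ∧ ¬r) ∨ (t ∧ ¬q) ∨ (t ∧ ¬r)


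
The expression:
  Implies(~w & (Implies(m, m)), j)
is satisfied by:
  {w: True, j: True}
  {w: True, j: False}
  {j: True, w: False}


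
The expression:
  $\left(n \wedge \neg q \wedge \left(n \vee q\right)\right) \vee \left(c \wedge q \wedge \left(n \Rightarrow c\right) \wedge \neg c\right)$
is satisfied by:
  {n: True, q: False}


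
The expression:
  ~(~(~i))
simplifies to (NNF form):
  ~i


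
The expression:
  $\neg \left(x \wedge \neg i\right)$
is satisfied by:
  {i: True, x: False}
  {x: False, i: False}
  {x: True, i: True}


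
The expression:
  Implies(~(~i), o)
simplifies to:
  o | ~i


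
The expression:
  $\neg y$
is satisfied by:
  {y: False}


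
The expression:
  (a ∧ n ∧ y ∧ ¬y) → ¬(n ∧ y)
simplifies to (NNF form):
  True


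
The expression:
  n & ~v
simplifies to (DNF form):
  n & ~v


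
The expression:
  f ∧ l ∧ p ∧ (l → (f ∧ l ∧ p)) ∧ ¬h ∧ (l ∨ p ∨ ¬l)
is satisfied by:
  {p: True, f: True, l: True, h: False}


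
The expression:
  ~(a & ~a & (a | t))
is always true.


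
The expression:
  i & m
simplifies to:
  i & m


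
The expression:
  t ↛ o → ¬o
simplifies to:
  True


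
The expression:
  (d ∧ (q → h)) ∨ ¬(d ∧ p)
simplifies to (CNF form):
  h ∨ ¬d ∨ ¬p ∨ ¬q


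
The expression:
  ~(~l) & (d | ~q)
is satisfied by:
  {d: True, l: True, q: False}
  {l: True, q: False, d: False}
  {d: True, q: True, l: True}


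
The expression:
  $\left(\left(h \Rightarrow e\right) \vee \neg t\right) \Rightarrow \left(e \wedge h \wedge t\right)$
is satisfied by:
  {t: True, h: True}


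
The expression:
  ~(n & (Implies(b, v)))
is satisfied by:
  {b: True, v: False, n: False}
  {v: False, n: False, b: False}
  {b: True, v: True, n: False}
  {v: True, b: False, n: False}
  {n: True, b: True, v: False}


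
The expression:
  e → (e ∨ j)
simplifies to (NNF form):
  True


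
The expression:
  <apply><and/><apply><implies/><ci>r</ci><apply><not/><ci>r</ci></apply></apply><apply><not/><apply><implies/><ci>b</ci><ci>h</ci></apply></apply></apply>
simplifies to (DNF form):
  <apply><and/><ci>b</ci><apply><not/><ci>h</ci></apply><apply><not/><ci>r</ci></apply></apply>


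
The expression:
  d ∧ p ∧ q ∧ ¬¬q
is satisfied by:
  {p: True, d: True, q: True}


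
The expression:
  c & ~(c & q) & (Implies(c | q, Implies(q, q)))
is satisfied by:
  {c: True, q: False}


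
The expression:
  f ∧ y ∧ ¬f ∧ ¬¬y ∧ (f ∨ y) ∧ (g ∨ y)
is never true.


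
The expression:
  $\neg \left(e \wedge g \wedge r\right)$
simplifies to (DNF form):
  $\neg e \vee \neg g \vee \neg r$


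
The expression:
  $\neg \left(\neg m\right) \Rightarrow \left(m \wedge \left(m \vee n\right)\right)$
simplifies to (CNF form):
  $\text{True}$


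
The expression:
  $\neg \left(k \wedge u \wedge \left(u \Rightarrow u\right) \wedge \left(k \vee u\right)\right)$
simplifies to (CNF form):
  $\neg k \vee \neg u$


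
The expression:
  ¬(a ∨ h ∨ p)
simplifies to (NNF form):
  ¬a ∧ ¬h ∧ ¬p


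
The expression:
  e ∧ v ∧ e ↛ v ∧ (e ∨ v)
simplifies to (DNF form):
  False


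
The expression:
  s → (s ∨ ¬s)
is always true.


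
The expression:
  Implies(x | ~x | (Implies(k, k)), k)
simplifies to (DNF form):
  k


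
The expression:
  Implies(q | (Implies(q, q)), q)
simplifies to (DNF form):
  q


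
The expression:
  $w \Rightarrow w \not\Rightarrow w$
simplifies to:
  $\neg w$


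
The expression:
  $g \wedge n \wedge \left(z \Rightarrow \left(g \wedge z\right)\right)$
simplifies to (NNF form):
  $g \wedge n$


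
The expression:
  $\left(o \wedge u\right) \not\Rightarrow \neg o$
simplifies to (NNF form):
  $o \wedge u$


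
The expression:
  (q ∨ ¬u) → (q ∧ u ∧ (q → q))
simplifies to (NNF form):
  u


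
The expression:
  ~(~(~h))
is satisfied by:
  {h: False}


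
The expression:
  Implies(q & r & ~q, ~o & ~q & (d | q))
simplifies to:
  True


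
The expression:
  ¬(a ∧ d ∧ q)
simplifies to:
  ¬a ∨ ¬d ∨ ¬q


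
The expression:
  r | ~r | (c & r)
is always true.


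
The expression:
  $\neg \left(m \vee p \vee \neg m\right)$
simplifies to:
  $\text{False}$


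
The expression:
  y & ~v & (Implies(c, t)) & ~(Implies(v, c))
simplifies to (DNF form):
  False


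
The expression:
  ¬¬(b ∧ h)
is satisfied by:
  {h: True, b: True}


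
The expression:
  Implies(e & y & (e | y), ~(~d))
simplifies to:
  d | ~e | ~y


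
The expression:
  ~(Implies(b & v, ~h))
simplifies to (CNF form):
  b & h & v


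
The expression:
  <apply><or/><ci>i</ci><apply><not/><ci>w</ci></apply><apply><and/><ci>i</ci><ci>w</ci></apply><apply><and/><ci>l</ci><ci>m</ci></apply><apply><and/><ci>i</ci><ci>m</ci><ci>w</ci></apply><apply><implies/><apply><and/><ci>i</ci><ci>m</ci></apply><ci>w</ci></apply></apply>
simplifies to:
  <true/>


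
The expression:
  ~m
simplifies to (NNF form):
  ~m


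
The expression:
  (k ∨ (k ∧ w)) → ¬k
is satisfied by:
  {k: False}


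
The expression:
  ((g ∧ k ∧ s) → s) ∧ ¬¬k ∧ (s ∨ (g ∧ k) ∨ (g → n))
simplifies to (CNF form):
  k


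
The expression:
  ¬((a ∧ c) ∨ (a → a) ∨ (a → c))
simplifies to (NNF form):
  False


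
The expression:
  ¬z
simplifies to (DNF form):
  ¬z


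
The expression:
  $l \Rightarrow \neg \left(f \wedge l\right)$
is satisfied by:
  {l: False, f: False}
  {f: True, l: False}
  {l: True, f: False}
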